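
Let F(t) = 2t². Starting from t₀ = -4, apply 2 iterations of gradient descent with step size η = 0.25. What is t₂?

0

F′(t) = 4t
Step 1: F′(-4) = -16; t₁ = -4 − 0.25·(-16) = 0
Step 2: F′(0) = 0; t₂ = 0 − 0.25·0 = 0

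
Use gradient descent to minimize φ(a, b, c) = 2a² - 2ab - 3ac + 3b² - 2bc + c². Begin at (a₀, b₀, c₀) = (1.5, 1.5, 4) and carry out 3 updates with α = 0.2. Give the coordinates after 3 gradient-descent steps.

∇φ = (4a - 2b - 3c, -2a + 6b - 2c, -3a - 2b + 2c)
Step 1: at (1.5, 1.5, 4), ∇φ = (-9, -2, 0.5) → (1.5, 1.5, 4) − 0.2·(-9, -2, 0.5) = (3.3, 1.9, 3.9)
Step 2: at (3.3, 1.9, 3.9), ∇φ = (-2.3, -3, -5.9) → (3.3, 1.9, 3.9) − 0.2·(-2.3, -3, -5.9) = (3.76, 2.5, 5.08)
Step 3: at (3.76, 2.5, 5.08), ∇φ = (-5.2, -2.68, -6.12) → (3.76, 2.5, 5.08) − 0.2·(-5.2, -2.68, -6.12) = (4.8, 3.036, 6.304)

(4.8, 3.036, 6.304)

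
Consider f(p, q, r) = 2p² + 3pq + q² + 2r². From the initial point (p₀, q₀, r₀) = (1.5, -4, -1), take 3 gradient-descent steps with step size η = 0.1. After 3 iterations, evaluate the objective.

∇f = (4p + 3q, 3p + 2q, 4r)
Step 1: at (1.5, -4, -1), ∇f = (-6, -3.5, -4) → (1.5, -4, -1) − 0.1·(-6, -3.5, -4) = (2.1, -3.65, -0.6)
Step 2: at (2.1, -3.65, -0.6), ∇f = (-2.55, -1, -2.4) → (2.1, -3.65, -0.6) − 0.1·(-2.55, -1, -2.4) = (2.355, -3.55, -0.36)
Step 3: at (2.355, -3.55, -0.36), ∇f = (-1.23, -0.035, -1.44) → (2.355, -3.55, -0.36) − 0.1·(-1.23, -0.035, -1.44) = (2.478, -3.5465, -0.216)
f(2.478, -3.5465, -0.216) = -1.41273875

-1.41273875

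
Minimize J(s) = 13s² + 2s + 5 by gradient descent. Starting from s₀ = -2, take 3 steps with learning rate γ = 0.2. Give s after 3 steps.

142.4

J′(s) = 26s + 2
s₁ = -2 − 0.2·(-50) = 8
s₂ = 8 − 0.2·210 = -34
s₃ = -34 − 0.2·(-882) = 142.4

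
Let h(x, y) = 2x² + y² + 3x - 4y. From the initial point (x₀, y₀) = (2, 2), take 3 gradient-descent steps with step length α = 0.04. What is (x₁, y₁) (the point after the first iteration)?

∇h = (4x + 3, 2y - 4)
Step 1: at (2, 2), ∇h = (11, 0) → (2, 2) − 0.04·(11, 0) = (1.56, 2)

(1.56, 2)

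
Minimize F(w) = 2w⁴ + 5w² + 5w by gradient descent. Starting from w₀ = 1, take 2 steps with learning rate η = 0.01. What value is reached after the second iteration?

0.60647736

F′(w) = 8w³ + 10w + 5
Step 1: F′(1) = 23; w₁ = 1 − 0.01·23 = 0.77
Step 2: F′(0.77) = 16.352264; w₂ = 0.77 − 0.01·16.352264 = 0.60647736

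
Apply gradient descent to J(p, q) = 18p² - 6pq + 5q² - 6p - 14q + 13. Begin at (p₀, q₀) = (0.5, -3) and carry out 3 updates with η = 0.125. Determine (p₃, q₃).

∇J = (36p - 6q - 6, -6p + 10q - 14)
Step 1: at (0.5, -3), ∇J = (30, -47) → (0.5, -3) − 0.125·(30, -47) = (-3.25, 2.875)
Step 2: at (-3.25, 2.875), ∇J = (-140.25, 34.25) → (-3.25, 2.875) − 0.125·(-140.25, 34.25) = (14.28125, -1.40625)
Step 3: at (14.28125, -1.40625), ∇J = (516.5625, -113.75) → (14.28125, -1.40625) − 0.125·(516.5625, -113.75) = (-50.2890625, 12.8125)

(-50.2890625, 12.8125)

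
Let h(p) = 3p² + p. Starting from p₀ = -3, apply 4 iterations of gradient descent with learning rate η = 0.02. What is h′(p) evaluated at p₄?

h′(p) = 6p + 1
p₁ = -3 − 0.02·(-17) = -2.66
p₂ = -2.66 − 0.02·(-14.96) = -2.3608
p₃ = -2.3608 − 0.02·(-13.1648) = -2.097504
p₄ = -2.097504 − 0.02·(-11.585024) = -1.86580352
h′(p) at (-1.86580352) = -10.19482112

-10.19482112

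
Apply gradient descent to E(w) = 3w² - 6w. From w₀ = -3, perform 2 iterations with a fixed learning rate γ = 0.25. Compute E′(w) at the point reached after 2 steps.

-6

E′(w) = 6w - 6
Step 1: E′(-3) = -24; w₁ = -3 − 0.25·(-24) = 3
Step 2: E′(3) = 12; w₂ = 3 − 0.25·12 = 0
E′(w) at (0) = -6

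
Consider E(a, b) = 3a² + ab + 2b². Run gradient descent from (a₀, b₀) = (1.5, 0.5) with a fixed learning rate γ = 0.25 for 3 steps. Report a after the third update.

-0.3203125

∇E = (6a + b, a + 4b)
Step 1: at (1.5, 0.5), ∇E = (9.5, 3.5) → (1.5, 0.5) − 0.25·(9.5, 3.5) = (-0.875, -0.375)
Step 2: at (-0.875, -0.375), ∇E = (-5.625, -2.375) → (-0.875, -0.375) − 0.25·(-5.625, -2.375) = (0.53125, 0.21875)
Step 3: at (0.53125, 0.21875), ∇E = (3.40625, 1.40625) → (0.53125, 0.21875) − 0.25·(3.40625, 1.40625) = (-0.3203125, -0.1328125)
a = -0.3203125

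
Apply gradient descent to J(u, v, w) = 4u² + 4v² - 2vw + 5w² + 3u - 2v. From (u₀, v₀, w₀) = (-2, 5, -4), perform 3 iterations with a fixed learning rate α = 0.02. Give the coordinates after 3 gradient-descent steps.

(-1.338144, 2.762176, -1.655552)

∇J = (8u + 3, 8v - 2w - 2, -2v + 10w)
Step 1: at (-2, 5, -4), ∇J = (-13, 46, -50) → (-2, 5, -4) − 0.02·(-13, 46, -50) = (-1.74, 4.08, -3)
Step 2: at (-1.74, 4.08, -3), ∇J = (-10.92, 36.64, -38.16) → (-1.74, 4.08, -3) − 0.02·(-10.92, 36.64, -38.16) = (-1.5216, 3.3472, -2.2368)
Step 3: at (-1.5216, 3.3472, -2.2368), ∇J = (-9.1728, 29.2512, -29.0624) → (-1.5216, 3.3472, -2.2368) − 0.02·(-9.1728, 29.2512, -29.0624) = (-1.338144, 2.762176, -1.655552)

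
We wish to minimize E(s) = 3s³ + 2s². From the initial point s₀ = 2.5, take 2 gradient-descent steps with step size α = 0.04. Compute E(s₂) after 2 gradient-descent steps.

E′(s) = 9s² + 4s
Step 1: E′(2.5) = 66.25; s₁ = 2.5 − 0.04·66.25 = -0.15
Step 2: E′(-0.15) = -0.3975; s₂ = -0.15 − 0.04·(-0.3975) = -0.1341
E(-0.1341) = 0.028731135537

0.028731135537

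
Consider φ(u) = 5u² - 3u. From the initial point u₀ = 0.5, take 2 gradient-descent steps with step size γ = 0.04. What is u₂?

0.372

φ′(u) = 10u - 3
u₁ = 0.5 − 0.04·2 = 0.42
u₂ = 0.42 − 0.04·1.2 = 0.372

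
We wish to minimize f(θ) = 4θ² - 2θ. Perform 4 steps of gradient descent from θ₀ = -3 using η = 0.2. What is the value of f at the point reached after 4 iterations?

0.45963776

f′(θ) = 8θ - 2
Step 1: f′(-3) = -26; θ₁ = -3 − 0.2·(-26) = 2.2
Step 2: f′(2.2) = 15.6; θ₂ = 2.2 − 0.2·15.6 = -0.92
Step 3: f′(-0.92) = -9.36; θ₃ = -0.92 − 0.2·(-9.36) = 0.952
Step 4: f′(0.952) = 5.616; θ₄ = 0.952 − 0.2·5.616 = -0.1712
f(-0.1712) = 0.45963776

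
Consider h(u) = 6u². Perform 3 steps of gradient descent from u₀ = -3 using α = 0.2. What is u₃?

h′(u) = 12u
u₁ = -3 − 0.2·(-36) = 4.2
u₂ = 4.2 − 0.2·50.4 = -5.88
u₃ = -5.88 − 0.2·(-70.56) = 8.232

8.232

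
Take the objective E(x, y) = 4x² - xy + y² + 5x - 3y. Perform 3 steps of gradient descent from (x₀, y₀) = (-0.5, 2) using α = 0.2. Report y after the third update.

∇E = (8x - y + 5, -x + 2y - 3)
Step 1: at (-0.5, 2), ∇E = (-1, 1.5) → (-0.5, 2) − 0.2·(-1, 1.5) = (-0.3, 1.7)
Step 2: at (-0.3, 1.7), ∇E = (0.9, 0.7) → (-0.3, 1.7) − 0.2·(0.9, 0.7) = (-0.48, 1.56)
Step 3: at (-0.48, 1.56), ∇E = (-0.4, 0.6) → (-0.48, 1.56) − 0.2·(-0.4, 0.6) = (-0.4, 1.44)
y = 1.44

1.44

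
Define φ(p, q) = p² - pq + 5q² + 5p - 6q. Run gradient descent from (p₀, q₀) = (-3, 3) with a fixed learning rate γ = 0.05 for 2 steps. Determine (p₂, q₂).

∇φ = (2p - q + 5, -p + 10q - 6)
(p₁, q₁) = (-3, 3) − 0.05·(-4, 27) = (-2.8, 1.65)
(p₂, q₂) = (-2.8, 1.65) − 0.05·(-2.25, 13.3) = (-2.6875, 0.985)

(-2.6875, 0.985)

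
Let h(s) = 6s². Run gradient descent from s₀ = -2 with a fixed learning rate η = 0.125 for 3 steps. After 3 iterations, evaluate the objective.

0.375

h′(s) = 12s
Step 1: h′(-2) = -24; s₁ = -2 − 0.125·(-24) = 1
Step 2: h′(1) = 12; s₂ = 1 − 0.125·12 = -0.5
Step 3: h′(-0.5) = -6; s₃ = -0.5 − 0.125·(-6) = 0.25
h(0.25) = 0.375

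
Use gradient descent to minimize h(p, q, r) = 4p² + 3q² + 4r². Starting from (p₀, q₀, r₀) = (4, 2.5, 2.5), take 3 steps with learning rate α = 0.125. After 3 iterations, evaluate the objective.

∇h = (8p, 6q, 8r)
(p₁, q₁, r₁) = (4, 2.5, 2.5) − 0.125·(32, 15, 20) = (0, 0.625, 0)
(p₂, q₂, r₂) = (0, 0.625, 0) − 0.125·(0, 3.75, 0) = (0, 0.15625, 0)
(p₃, q₃, r₃) = (0, 0.15625, 0) − 0.125·(0, 0.9375, 0) = (0, 0.0390625, 0)
h(0, 0.0390625, 0) = 0.00457763671875

0.00457763671875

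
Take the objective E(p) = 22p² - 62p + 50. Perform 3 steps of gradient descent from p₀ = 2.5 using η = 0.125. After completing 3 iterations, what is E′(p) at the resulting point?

E′(p) = 44p - 62
Step 1: E′(2.5) = 48; p₁ = 2.5 − 0.125·48 = -3.5
Step 2: E′(-3.5) = -216; p₂ = -3.5 − 0.125·(-216) = 23.5
Step 3: E′(23.5) = 972; p₃ = 23.5 − 0.125·972 = -98
E′(p) at (-98) = -4374

-4374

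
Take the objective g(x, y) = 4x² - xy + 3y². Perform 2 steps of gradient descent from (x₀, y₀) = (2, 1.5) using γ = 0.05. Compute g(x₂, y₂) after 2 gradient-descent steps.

∇g = (8x - y, -x + 6y)
(x₁, y₁) = (2, 1.5) − 0.05·(14.5, 7) = (1.275, 1.15)
(x₂, y₂) = (1.275, 1.15) − 0.05·(9.05, 5.625) = (0.8225, 0.86875)
g(0.8225, 0.86875) = 4.2556578125

4.2556578125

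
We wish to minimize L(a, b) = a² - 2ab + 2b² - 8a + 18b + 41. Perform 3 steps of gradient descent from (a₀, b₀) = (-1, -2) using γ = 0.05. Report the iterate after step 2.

(-0.49, -3.05)

∇L = (2a - 2b - 8, -2a + 4b + 18)
Step 1: at (-1, -2), ∇L = (-6, 12) → (-1, -2) − 0.05·(-6, 12) = (-0.7, -2.6)
Step 2: at (-0.7, -2.6), ∇L = (-4.2, 9) → (-0.7, -2.6) − 0.05·(-4.2, 9) = (-0.49, -3.05)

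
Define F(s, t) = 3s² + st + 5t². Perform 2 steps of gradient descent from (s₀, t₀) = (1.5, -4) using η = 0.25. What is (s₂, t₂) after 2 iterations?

∇F = (6s + t, s + 10t)
(s₁, t₁) = (1.5, -4) − 0.25·(5, -38.5) = (0.25, 5.625)
(s₂, t₂) = (0.25, 5.625) − 0.25·(7.125, 56.5) = (-1.53125, -8.5)

(-1.53125, -8.5)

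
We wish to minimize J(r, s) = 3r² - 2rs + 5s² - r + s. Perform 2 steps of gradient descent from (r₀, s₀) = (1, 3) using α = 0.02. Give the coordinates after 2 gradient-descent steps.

(1.0144, 1.9568)

∇J = (6r - 2s - 1, -2r + 10s + 1)
(r₁, s₁) = (1, 3) − 0.02·(-1, 29) = (1.02, 2.42)
(r₂, s₂) = (1.02, 2.42) − 0.02·(0.28, 23.16) = (1.0144, 1.9568)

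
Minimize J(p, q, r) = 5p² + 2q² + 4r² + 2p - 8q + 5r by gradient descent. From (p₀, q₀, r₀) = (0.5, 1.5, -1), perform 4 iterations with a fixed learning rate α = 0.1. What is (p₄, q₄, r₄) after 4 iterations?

∇J = (10p + 2, 4q - 8, 8r + 5)
Step 1: at (0.5, 1.5, -1), ∇J = (7, -2, -3) → (0.5, 1.5, -1) − 0.1·(7, -2, -3) = (-0.2, 1.7, -0.7)
Step 2: at (-0.2, 1.7, -0.7), ∇J = (0, -1.2, -0.6) → (-0.2, 1.7, -0.7) − 0.1·(0, -1.2, -0.6) = (-0.2, 1.82, -0.64)
Step 3: at (-0.2, 1.82, -0.64), ∇J = (0, -0.72, -0.12) → (-0.2, 1.82, -0.64) − 0.1·(0, -0.72, -0.12) = (-0.2, 1.892, -0.628)
Step 4: at (-0.2, 1.892, -0.628), ∇J = (0, -0.432, -0.024) → (-0.2, 1.892, -0.628) − 0.1·(0, -0.432, -0.024) = (-0.2, 1.9352, -0.6256)

(-0.2, 1.9352, -0.6256)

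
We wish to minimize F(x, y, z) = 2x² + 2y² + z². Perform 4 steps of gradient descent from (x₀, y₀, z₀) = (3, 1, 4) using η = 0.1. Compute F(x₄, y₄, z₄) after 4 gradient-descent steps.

3.02027776

∇F = (4x, 4y, 2z)
Step 1: at (3, 1, 4), ∇F = (12, 4, 8) → (3, 1, 4) − 0.1·(12, 4, 8) = (1.8, 0.6, 3.2)
Step 2: at (1.8, 0.6, 3.2), ∇F = (7.2, 2.4, 6.4) → (1.8, 0.6, 3.2) − 0.1·(7.2, 2.4, 6.4) = (1.08, 0.36, 2.56)
Step 3: at (1.08, 0.36, 2.56), ∇F = (4.32, 1.44, 5.12) → (1.08, 0.36, 2.56) − 0.1·(4.32, 1.44, 5.12) = (0.648, 0.216, 2.048)
Step 4: at (0.648, 0.216, 2.048), ∇F = (2.592, 0.864, 4.096) → (0.648, 0.216, 2.048) − 0.1·(2.592, 0.864, 4.096) = (0.3888, 0.1296, 1.6384)
F(0.3888, 0.1296, 1.6384) = 3.02027776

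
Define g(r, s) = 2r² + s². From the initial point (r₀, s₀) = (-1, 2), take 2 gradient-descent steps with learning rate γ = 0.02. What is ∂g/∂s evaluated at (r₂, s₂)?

∇g = (4r, 2s)
Step 1: at (-1, 2), ∇g = (-4, 4) → (-1, 2) − 0.02·(-4, 4) = (-0.92, 1.92)
Step 2: at (-0.92, 1.92), ∇g = (-3.68, 3.84) → (-0.92, 1.92) − 0.02·(-3.68, 3.84) = (-0.8464, 1.8432)
∂g/∂s at (-0.8464, 1.8432) = 3.6864

3.6864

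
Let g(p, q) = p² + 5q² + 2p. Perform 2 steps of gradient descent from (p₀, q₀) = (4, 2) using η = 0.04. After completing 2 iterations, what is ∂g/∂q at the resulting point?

7.2

∇g = (2p + 2, 10q)
Step 1: at (4, 2), ∇g = (10, 20) → (4, 2) − 0.04·(10, 20) = (3.6, 1.2)
Step 2: at (3.6, 1.2), ∇g = (9.2, 12) → (3.6, 1.2) − 0.04·(9.2, 12) = (3.232, 0.72)
∂g/∂q at (3.232, 0.72) = 7.2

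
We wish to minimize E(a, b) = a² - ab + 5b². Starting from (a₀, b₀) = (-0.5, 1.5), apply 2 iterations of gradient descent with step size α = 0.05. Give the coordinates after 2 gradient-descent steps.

∇E = (2a - b, -a + 10b)
(a₁, b₁) = (-0.5, 1.5) − 0.05·(-2.5, 15.5) = (-0.375, 0.725)
(a₂, b₂) = (-0.375, 0.725) − 0.05·(-1.475, 7.625) = (-0.30125, 0.34375)

(-0.30125, 0.34375)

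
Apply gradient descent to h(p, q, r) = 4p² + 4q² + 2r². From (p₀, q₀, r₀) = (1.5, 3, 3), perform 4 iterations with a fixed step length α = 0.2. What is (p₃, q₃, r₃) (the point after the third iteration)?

(-0.324, -0.648, 0.024)

∇h = (8p, 8q, 4r)
Step 1: at (1.5, 3, 3), ∇h = (12, 24, 12) → (1.5, 3, 3) − 0.2·(12, 24, 12) = (-0.9, -1.8, 0.6)
Step 2: at (-0.9, -1.8, 0.6), ∇h = (-7.2, -14.4, 2.4) → (-0.9, -1.8, 0.6) − 0.2·(-7.2, -14.4, 2.4) = (0.54, 1.08, 0.12)
Step 3: at (0.54, 1.08, 0.12), ∇h = (4.32, 8.64, 0.48) → (0.54, 1.08, 0.12) − 0.2·(4.32, 8.64, 0.48) = (-0.324, -0.648, 0.024)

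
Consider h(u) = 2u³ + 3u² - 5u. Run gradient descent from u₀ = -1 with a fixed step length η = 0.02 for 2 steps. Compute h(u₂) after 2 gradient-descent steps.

h′(u) = 6u² + 6u - 5
u₁ = -1 − 0.02·(-5) = -0.9
u₂ = -0.9 − 0.02·(-5.54) = -0.7892
h(-0.7892) = 4.831424567424

4.831424567424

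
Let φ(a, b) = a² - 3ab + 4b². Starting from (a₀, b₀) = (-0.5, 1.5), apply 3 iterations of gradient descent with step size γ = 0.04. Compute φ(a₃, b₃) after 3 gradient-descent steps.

∇φ = (2a - 3b, -3a + 8b)
(a₁, b₁) = (-0.5, 1.5) − 0.04·(-5.5, 13.5) = (-0.28, 0.96)
(a₂, b₂) = (-0.28, 0.96) − 0.04·(-3.44, 8.52) = (-0.1424, 0.6192)
(a₃, b₃) = (-0.1424, 0.6192) − 0.04·(-2.1424, 5.3808) = (-0.056704, 0.403968)
φ(-0.056704, 0.403968) = 0.724695728128

0.724695728128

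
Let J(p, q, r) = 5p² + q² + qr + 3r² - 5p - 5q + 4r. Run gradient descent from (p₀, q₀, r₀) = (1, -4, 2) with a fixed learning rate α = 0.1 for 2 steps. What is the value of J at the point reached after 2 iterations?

12.4333

∇J = (10p - 5, 2q + r - 5, q + 6r + 4)
Step 1: at (1, -4, 2), ∇J = (5, -11, 12) → (1, -4, 2) − 0.1·(5, -11, 12) = (0.5, -2.9, 0.8)
Step 2: at (0.5, -2.9, 0.8), ∇J = (0, -10, 5.9) → (0.5, -2.9, 0.8) − 0.1·(0, -10, 5.9) = (0.5, -1.9, 0.21)
J(0.5, -1.9, 0.21) = 12.4333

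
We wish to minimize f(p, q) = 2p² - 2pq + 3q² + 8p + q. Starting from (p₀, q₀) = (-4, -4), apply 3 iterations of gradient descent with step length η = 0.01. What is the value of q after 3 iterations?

-3.5764

∇f = (4p - 2q + 8, -2p + 6q + 1)
(p₁, q₁) = (-4, -4) − 0.01·(0, -15) = (-4, -3.85)
(p₂, q₂) = (-4, -3.85) − 0.01·(-0.3, -14.1) = (-3.997, -3.709)
(p₃, q₃) = (-3.997, -3.709) − 0.01·(-0.57, -13.26) = (-3.9913, -3.5764)
q = -3.5764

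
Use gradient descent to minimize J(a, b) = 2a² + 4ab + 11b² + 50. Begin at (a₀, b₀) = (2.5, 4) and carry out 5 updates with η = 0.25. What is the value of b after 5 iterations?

-10072.65625

∇J = (4a + 4b, 4a + 22b)
Step 1: at (2.5, 4), ∇J = (26, 98) → (2.5, 4) − 0.25·(26, 98) = (-4, -20.5)
Step 2: at (-4, -20.5), ∇J = (-98, -467) → (-4, -20.5) − 0.25·(-98, -467) = (20.5, 96.25)
Step 3: at (20.5, 96.25), ∇J = (467, 2199.5) → (20.5, 96.25) − 0.25·(467, 2199.5) = (-96.25, -453.625)
Step 4: at (-96.25, -453.625), ∇J = (-2199.5, -10364.75) → (-96.25, -453.625) − 0.25·(-2199.5, -10364.75) = (453.625, 2137.5625)
Step 5: at (453.625, 2137.5625), ∇J = (10364.75, 48840.875) → (453.625, 2137.5625) − 0.25·(10364.75, 48840.875) = (-2137.5625, -10072.65625)
b = -10072.65625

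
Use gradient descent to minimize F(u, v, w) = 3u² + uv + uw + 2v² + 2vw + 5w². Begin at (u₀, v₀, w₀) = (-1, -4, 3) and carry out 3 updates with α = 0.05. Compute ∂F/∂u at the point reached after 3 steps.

∇F = (6u + v + w, u + 4v + 2w, u + 2v + 10w)
Step 1: at (-1, -4, 3), ∇F = (-7, -11, 21) → (-1, -4, 3) − 0.05·(-7, -11, 21) = (-0.65, -3.45, 1.95)
Step 2: at (-0.65, -3.45, 1.95), ∇F = (-5.4, -10.55, 11.95) → (-0.65, -3.45, 1.95) − 0.05·(-5.4, -10.55, 11.95) = (-0.38, -2.9225, 1.3525)
Step 3: at (-0.38, -2.9225, 1.3525), ∇F = (-3.85, -9.365, 7.3) → (-0.38, -2.9225, 1.3525) − 0.05·(-3.85, -9.365, 7.3) = (-0.1875, -2.45425, 0.9875)
∂F/∂u at (-0.1875, -2.45425, 0.9875) = -2.59175

-2.59175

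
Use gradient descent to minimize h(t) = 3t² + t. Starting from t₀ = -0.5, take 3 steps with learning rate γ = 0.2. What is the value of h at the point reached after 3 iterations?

h′(t) = 6t + 1
Step 1: h′(-0.5) = -2; t₁ = -0.5 − 0.2·(-2) = -0.1
Step 2: h′(-0.1) = 0.4; t₂ = -0.1 − 0.2·0.4 = -0.18
Step 3: h′(-0.18) = -0.08; t₃ = -0.18 − 0.2·(-0.08) = -0.164
h(-0.164) = -0.083312

-0.083312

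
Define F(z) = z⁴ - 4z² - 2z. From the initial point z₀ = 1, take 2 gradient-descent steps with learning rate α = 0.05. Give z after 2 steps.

F′(z) = 4z³ - 8z - 2
Step 1: F′(1) = -6; z₁ = 1 − 0.05·(-6) = 1.3
Step 2: F′(1.3) = -3.612; z₂ = 1.3 − 0.05·(-3.612) = 1.4806

1.4806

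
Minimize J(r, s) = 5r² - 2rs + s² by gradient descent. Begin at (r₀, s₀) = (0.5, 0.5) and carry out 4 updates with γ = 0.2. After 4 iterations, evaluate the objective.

∇J = (10r - 2s, -2r + 2s)
Step 1: at (0.5, 0.5), ∇J = (4, 0) → (0.5, 0.5) − 0.2·(4, 0) = (-0.3, 0.5)
Step 2: at (-0.3, 0.5), ∇J = (-4, 1.6) → (-0.3, 0.5) − 0.2·(-4, 1.6) = (0.5, 0.18)
Step 3: at (0.5, 0.18), ∇J = (4.64, -0.64) → (0.5, 0.18) − 0.2·(4.64, -0.64) = (-0.428, 0.308)
Step 4: at (-0.428, 0.308), ∇J = (-4.896, 1.472) → (-0.428, 0.308) − 0.2·(-4.896, 1.472) = (0.5512, 0.0136)
J(0.5512, 0.0136) = 1.50429952

1.50429952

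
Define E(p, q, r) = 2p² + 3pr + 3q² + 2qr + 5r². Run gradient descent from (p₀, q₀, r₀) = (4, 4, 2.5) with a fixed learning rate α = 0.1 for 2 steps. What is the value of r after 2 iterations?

∇E = (4p + 3r, 6q + 2r, 3p + 2q + 10r)
Step 1: at (4, 4, 2.5), ∇E = (23.5, 29, 45) → (4, 4, 2.5) − 0.1·(23.5, 29, 45) = (1.65, 1.1, -2)
Step 2: at (1.65, 1.1, -2), ∇E = (0.6, 2.6, -12.85) → (1.65, 1.1, -2) − 0.1·(0.6, 2.6, -12.85) = (1.59, 0.84, -0.715)
r = -0.715

-0.715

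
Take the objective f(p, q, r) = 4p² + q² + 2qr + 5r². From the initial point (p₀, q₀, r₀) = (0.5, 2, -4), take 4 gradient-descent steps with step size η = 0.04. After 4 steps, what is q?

∇f = (8p, 2q + 2r, 2q + 10r)
Step 1: at (0.5, 2, -4), ∇f = (4, -4, -36) → (0.5, 2, -4) − 0.04·(4, -4, -36) = (0.34, 2.16, -2.56)
Step 2: at (0.34, 2.16, -2.56), ∇f = (2.72, -0.8, -21.28) → (0.34, 2.16, -2.56) − 0.04·(2.72, -0.8, -21.28) = (0.2312, 2.192, -1.7088)
Step 3: at (0.2312, 2.192, -1.7088), ∇f = (1.8496, 0.9664, -12.704) → (0.2312, 2.192, -1.7088) − 0.04·(1.8496, 0.9664, -12.704) = (0.157216, 2.153344, -1.20064)
Step 4: at (0.157216, 2.153344, -1.20064), ∇f = (1.257728, 1.905408, -7.699712) → (0.157216, 2.153344, -1.20064) − 0.04·(1.257728, 1.905408, -7.699712) = (0.10690688, 2.07712768, -0.89265152)
q = 2.07712768

2.07712768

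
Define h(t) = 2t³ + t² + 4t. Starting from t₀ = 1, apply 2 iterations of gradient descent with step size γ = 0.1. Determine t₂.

h′(t) = 6t² + 2t + 4
t₁ = 1 − 0.1·12 = -0.2
t₂ = -0.2 − 0.1·3.84 = -0.584

-0.584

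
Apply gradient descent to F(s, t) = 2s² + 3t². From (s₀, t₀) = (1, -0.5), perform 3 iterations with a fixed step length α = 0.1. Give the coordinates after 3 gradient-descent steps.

(0.216, -0.032)

∇F = (4s, 6t)
Step 1: at (1, -0.5), ∇F = (4, -3) → (1, -0.5) − 0.1·(4, -3) = (0.6, -0.2)
Step 2: at (0.6, -0.2), ∇F = (2.4, -1.2) → (0.6, -0.2) − 0.1·(2.4, -1.2) = (0.36, -0.08)
Step 3: at (0.36, -0.08), ∇F = (1.44, -0.48) → (0.36, -0.08) − 0.1·(1.44, -0.48) = (0.216, -0.032)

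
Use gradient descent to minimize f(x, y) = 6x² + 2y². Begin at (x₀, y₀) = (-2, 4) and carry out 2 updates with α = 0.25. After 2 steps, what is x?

∇f = (12x, 4y)
(x₁, y₁) = (-2, 4) − 0.25·(-24, 16) = (4, 0)
(x₂, y₂) = (4, 0) − 0.25·(48, 0) = (-8, 0)
x = -8

-8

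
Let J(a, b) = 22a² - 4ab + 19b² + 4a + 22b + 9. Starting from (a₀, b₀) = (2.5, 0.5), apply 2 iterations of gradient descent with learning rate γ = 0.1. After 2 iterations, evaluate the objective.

∇J = (44a - 4b + 4, -4a + 38b + 22)
(a₁, b₁) = (2.5, 0.5) − 0.1·(112, 31) = (-8.7, -2.6)
(a₂, b₂) = (-8.7, -2.6) − 0.1·(-368.4, -42) = (28.14, 1.6)
J(28.14, 1.6) = 17446.2152

17446.2152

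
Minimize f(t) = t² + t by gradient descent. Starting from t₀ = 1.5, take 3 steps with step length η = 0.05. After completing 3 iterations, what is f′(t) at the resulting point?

f′(t) = 2t + 1
t₁ = 1.5 − 0.05·4 = 1.3
t₂ = 1.3 − 0.05·3.6 = 1.12
t₃ = 1.12 − 0.05·3.24 = 0.958
f′(t) at (0.958) = 2.916

2.916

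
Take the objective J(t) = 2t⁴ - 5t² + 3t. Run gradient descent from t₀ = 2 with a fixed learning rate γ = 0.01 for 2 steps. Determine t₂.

J′(t) = 8t³ - 10t + 3
t₁ = 2 − 0.01·47 = 1.53
t₂ = 1.53 − 0.01·16.352616 = 1.36647384

1.36647384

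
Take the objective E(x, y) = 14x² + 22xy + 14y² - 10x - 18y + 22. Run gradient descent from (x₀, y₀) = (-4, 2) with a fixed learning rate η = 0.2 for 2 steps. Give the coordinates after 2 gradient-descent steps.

∇E = (28x + 22y - 10, 22x + 28y - 18)
Step 1: at (-4, 2), ∇E = (-78, -50) → (-4, 2) − 0.2·(-78, -50) = (11.6, 12)
Step 2: at (11.6, 12), ∇E = (578.8, 573.2) → (11.6, 12) − 0.2·(578.8, 573.2) = (-104.16, -102.64)

(-104.16, -102.64)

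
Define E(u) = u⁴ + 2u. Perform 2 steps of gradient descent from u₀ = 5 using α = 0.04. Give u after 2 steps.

E′(u) = 4u³ + 2
u₁ = 5 − 0.04·502 = -15.08
u₂ = -15.08 − 0.04·(-13715.154048) = 533.52616192

533.52616192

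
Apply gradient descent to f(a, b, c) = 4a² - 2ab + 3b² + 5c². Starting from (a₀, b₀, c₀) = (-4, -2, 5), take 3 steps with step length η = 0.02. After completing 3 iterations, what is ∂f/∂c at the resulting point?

∇f = (8a - 2b, -2a + 6b, 10c)
Step 1: at (-4, -2, 5), ∇f = (-28, -4, 50) → (-4, -2, 5) − 0.02·(-28, -4, 50) = (-3.44, -1.92, 4)
Step 2: at (-3.44, -1.92, 4), ∇f = (-23.68, -4.64, 40) → (-3.44, -1.92, 4) − 0.02·(-23.68, -4.64, 40) = (-2.9664, -1.8272, 3.2)
Step 3: at (-2.9664, -1.8272, 3.2), ∇f = (-20.0768, -5.0304, 32) → (-2.9664, -1.8272, 3.2) − 0.02·(-20.0768, -5.0304, 32) = (-2.564864, -1.726592, 2.56)
∂f/∂c at (-2.564864, -1.726592, 2.56) = 25.6

25.6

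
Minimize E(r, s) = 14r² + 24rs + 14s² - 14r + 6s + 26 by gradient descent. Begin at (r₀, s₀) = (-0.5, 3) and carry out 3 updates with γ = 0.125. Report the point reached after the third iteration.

∇E = (28r + 24s - 14, 24r + 28s + 6)
(r₁, s₁) = (-0.5, 3) − 0.125·(44, 78) = (-6, -6.75)
(r₂, s₂) = (-6, -6.75) − 0.125·(-344, -327) = (37, 34.125)
(r₃, s₃) = (37, 34.125) − 0.125·(1841, 1849.5) = (-193.125, -197.0625)

(-193.125, -197.0625)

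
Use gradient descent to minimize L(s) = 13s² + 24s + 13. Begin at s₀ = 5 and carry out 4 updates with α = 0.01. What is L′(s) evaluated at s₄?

L′(s) = 26s + 24
s₁ = 5 − 0.01·154 = 3.46
s₂ = 3.46 − 0.01·113.96 = 2.3204
s₃ = 2.3204 − 0.01·84.3304 = 1.477096
s₄ = 1.477096 − 0.01·62.404496 = 0.85305104
L′(s) at (0.85305104) = 46.17932704

46.17932704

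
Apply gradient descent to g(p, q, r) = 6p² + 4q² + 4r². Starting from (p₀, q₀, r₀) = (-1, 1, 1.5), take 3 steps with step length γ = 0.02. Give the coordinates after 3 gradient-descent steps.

(-0.438976, 0.592704, 0.889056)

∇g = (12p, 8q, 8r)
(p₁, q₁, r₁) = (-1, 1, 1.5) − 0.02·(-12, 8, 12) = (-0.76, 0.84, 1.26)
(p₂, q₂, r₂) = (-0.76, 0.84, 1.26) − 0.02·(-9.12, 6.72, 10.08) = (-0.5776, 0.7056, 1.0584)
(p₃, q₃, r₃) = (-0.5776, 0.7056, 1.0584) − 0.02·(-6.9312, 5.6448, 8.4672) = (-0.438976, 0.592704, 0.889056)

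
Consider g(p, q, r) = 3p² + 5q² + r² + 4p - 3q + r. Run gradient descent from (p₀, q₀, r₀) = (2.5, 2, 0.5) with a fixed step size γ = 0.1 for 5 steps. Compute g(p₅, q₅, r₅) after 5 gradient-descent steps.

∇g = (6p + 4, 10q - 3, 2r + 1)
(p₁, q₁, r₁) = (2.5, 2, 0.5) − 0.1·(19, 17, 2) = (0.6, 0.3, 0.3)
(p₂, q₂, r₂) = (0.6, 0.3, 0.3) − 0.1·(7.6, 0, 1.6) = (-0.16, 0.3, 0.14)
(p₃, q₃, r₃) = (-0.16, 0.3, 0.14) − 0.1·(3.04, 0, 1.28) = (-0.464, 0.3, 0.012)
(p₄, q₄, r₄) = (-0.464, 0.3, 0.012) − 0.1·(1.216, 0, 1.024) = (-0.5856, 0.3, -0.0904)
(p₅, q₅, r₅) = (-0.5856, 0.3, -0.0904) − 0.1·(0.4864, 0, 0.8192) = (-0.63424, 0.3, -0.17232)
g(-0.63424, 0.3, -0.17232) = -1.9228046848

-1.9228046848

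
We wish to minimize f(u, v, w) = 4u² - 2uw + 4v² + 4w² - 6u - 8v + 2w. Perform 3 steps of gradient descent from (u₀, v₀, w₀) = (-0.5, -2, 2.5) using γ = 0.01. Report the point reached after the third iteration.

(-0.098044, -1.336064, 1.872156)

∇f = (8u - 2w - 6, 8v - 8, -2u + 8w + 2)
(u₁, v₁, w₁) = (-0.5, -2, 2.5) − 0.01·(-15, -24, 23) = (-0.35, -1.76, 2.27)
(u₂, v₂, w₂) = (-0.35, -1.76, 2.27) − 0.01·(-13.34, -22.08, 20.86) = (-0.2166, -1.5392, 2.0614)
(u₃, v₃, w₃) = (-0.2166, -1.5392, 2.0614) − 0.01·(-11.8556, -20.3136, 18.9244) = (-0.098044, -1.336064, 1.872156)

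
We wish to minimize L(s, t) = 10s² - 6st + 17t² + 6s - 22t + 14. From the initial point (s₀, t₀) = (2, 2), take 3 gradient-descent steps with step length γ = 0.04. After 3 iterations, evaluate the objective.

6.840627453952

∇L = (20s - 6t + 6, -6s + 34t - 22)
(s₁, t₁) = (2, 2) − 0.04·(34, 34) = (0.64, 0.64)
(s₂, t₂) = (0.64, 0.64) − 0.04·(14.96, -4.08) = (0.0416, 0.8032)
(s₃, t₃) = (0.0416, 0.8032) − 0.04·(2.0128, 5.0592) = (-0.038912, 0.600832)
L(-0.038912, 0.600832) = 6.840627453952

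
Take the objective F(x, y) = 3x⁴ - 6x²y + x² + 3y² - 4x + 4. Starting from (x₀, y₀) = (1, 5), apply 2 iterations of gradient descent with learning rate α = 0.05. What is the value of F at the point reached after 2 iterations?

∇F = (12x³ - 12xy + 2x - 4, -6x² + 6y)
Step 1: at (1, 5), ∇F = (-50, 24) → (1, 5) − 0.05·(-50, 24) = (3.5, 3.8)
Step 2: at (3.5, 3.8), ∇F = (357.9, -50.7) → (3.5, 3.8) − 0.05·(357.9, -50.7) = (-14.395, 6.335)
F(-14.395, 6.335) = 121328.354640151875

121328.354640151875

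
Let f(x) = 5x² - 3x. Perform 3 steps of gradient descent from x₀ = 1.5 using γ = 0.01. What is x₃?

f′(x) = 10x - 3
x₁ = 1.5 − 0.01·12 = 1.38
x₂ = 1.38 − 0.01·10.8 = 1.272
x₃ = 1.272 − 0.01·9.72 = 1.1748

1.1748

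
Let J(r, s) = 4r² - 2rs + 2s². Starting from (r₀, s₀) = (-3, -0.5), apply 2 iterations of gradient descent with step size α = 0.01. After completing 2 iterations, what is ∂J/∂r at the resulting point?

∇J = (8r - 2s, -2r + 4s)
Step 1: at (-3, -0.5), ∇J = (-23, 4) → (-3, -0.5) − 0.01·(-23, 4) = (-2.77, -0.54)
Step 2: at (-2.77, -0.54), ∇J = (-21.08, 3.38) → (-2.77, -0.54) − 0.01·(-21.08, 3.38) = (-2.5592, -0.5738)
∂J/∂r at (-2.5592, -0.5738) = -19.326

-19.326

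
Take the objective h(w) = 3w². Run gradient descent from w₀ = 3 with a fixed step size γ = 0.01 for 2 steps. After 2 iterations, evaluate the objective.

21.08022192

h′(w) = 6w
Step 1: h′(3) = 18; w₁ = 3 − 0.01·18 = 2.82
Step 2: h′(2.82) = 16.92; w₂ = 2.82 − 0.01·16.92 = 2.6508
h(2.6508) = 21.08022192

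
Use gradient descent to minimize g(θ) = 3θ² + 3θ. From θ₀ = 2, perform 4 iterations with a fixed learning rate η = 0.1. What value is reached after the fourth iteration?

-0.436

g′(θ) = 6θ + 3
θ₁ = 2 − 0.1·15 = 0.5
θ₂ = 0.5 − 0.1·6 = -0.1
θ₃ = -0.1 − 0.1·2.4 = -0.34
θ₄ = -0.34 − 0.1·0.96 = -0.436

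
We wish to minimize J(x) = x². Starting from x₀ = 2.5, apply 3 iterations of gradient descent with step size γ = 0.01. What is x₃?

2.35298

J′(x) = 2x
Step 1: J′(2.5) = 5; x₁ = 2.5 − 0.01·5 = 2.45
Step 2: J′(2.45) = 4.9; x₂ = 2.45 − 0.01·4.9 = 2.401
Step 3: J′(2.401) = 4.802; x₃ = 2.401 − 0.01·4.802 = 2.35298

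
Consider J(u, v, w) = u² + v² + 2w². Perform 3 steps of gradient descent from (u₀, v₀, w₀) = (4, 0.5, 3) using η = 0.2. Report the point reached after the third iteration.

∇J = (2u, 2v, 4w)
Step 1: at (4, 0.5, 3), ∇J = (8, 1, 12) → (4, 0.5, 3) − 0.2·(8, 1, 12) = (2.4, 0.3, 0.6)
Step 2: at (2.4, 0.3, 0.6), ∇J = (4.8, 0.6, 2.4) → (2.4, 0.3, 0.6) − 0.2·(4.8, 0.6, 2.4) = (1.44, 0.18, 0.12)
Step 3: at (1.44, 0.18, 0.12), ∇J = (2.88, 0.36, 0.48) → (1.44, 0.18, 0.12) − 0.2·(2.88, 0.36, 0.48) = (0.864, 0.108, 0.024)

(0.864, 0.108, 0.024)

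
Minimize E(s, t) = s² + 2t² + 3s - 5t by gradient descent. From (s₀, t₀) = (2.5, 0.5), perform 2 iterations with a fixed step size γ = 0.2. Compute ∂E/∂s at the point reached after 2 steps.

∇E = (2s + 3, 4t - 5)
(s₁, t₁) = (2.5, 0.5) − 0.2·(8, -3) = (0.9, 1.1)
(s₂, t₂) = (0.9, 1.1) − 0.2·(4.8, -0.6) = (-0.06, 1.22)
∂E/∂s at (-0.06, 1.22) = 2.88

2.88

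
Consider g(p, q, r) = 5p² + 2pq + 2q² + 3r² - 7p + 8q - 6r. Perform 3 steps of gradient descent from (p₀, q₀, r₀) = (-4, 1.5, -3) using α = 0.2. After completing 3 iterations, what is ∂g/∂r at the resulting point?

∇g = (10p + 2q - 7, 2p + 4q + 8, 6r - 6)
Step 1: at (-4, 1.5, -3), ∇g = (-44, 6, -24) → (-4, 1.5, -3) − 0.2·(-44, 6, -24) = (4.8, 0.3, 1.8)
Step 2: at (4.8, 0.3, 1.8), ∇g = (41.6, 18.8, 4.8) → (4.8, 0.3, 1.8) − 0.2·(41.6, 18.8, 4.8) = (-3.52, -3.46, 0.84)
Step 3: at (-3.52, -3.46, 0.84), ∇g = (-49.12, -12.88, -0.96) → (-3.52, -3.46, 0.84) − 0.2·(-49.12, -12.88, -0.96) = (6.304, -0.884, 1.032)
∂g/∂r at (6.304, -0.884, 1.032) = 0.192

0.192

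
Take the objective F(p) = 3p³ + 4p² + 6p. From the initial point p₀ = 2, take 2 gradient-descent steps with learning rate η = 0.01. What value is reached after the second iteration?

1.064924

F′(p) = 9p² + 8p + 6
Step 1: F′(2) = 58; p₁ = 2 − 0.01·58 = 1.42
Step 2: F′(1.42) = 35.5076; p₂ = 1.42 − 0.01·35.5076 = 1.064924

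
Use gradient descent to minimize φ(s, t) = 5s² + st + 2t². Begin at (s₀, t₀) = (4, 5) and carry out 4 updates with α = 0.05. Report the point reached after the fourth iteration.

∇φ = (10s + t, s + 4t)
(s₁, t₁) = (4, 5) − 0.05·(45, 24) = (1.75, 3.8)
(s₂, t₂) = (1.75, 3.8) − 0.05·(21.3, 16.95) = (0.685, 2.9525)
(s₃, t₃) = (0.685, 2.9525) − 0.05·(9.8025, 12.495) = (0.194875, 2.32775)
(s₄, t₄) = (0.194875, 2.32775) − 0.05·(4.2765, 9.505875) = (-0.01895, 1.85245625)

(-0.01895, 1.85245625)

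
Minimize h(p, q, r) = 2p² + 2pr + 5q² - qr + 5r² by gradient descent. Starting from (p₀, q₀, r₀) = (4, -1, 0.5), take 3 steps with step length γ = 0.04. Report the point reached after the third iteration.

(2.372608, -0.223232, -0.432384)

∇h = (4p + 2r, 10q - r, 2p - q + 10r)
(p₁, q₁, r₁) = (4, -1, 0.5) − 0.04·(17, -10.5, 14) = (3.32, -0.58, -0.06)
(p₂, q₂, r₂) = (3.32, -0.58, -0.06) − 0.04·(13.16, -5.74, 6.62) = (2.7936, -0.3504, -0.3248)
(p₃, q₃, r₃) = (2.7936, -0.3504, -0.3248) − 0.04·(10.5248, -3.1792, 2.6896) = (2.372608, -0.223232, -0.432384)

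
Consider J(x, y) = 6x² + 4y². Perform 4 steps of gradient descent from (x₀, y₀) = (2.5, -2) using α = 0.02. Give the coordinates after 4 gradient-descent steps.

(0.8340544, -0.99574272)

∇J = (12x, 8y)
(x₁, y₁) = (2.5, -2) − 0.02·(30, -16) = (1.9, -1.68)
(x₂, y₂) = (1.9, -1.68) − 0.02·(22.8, -13.44) = (1.444, -1.4112)
(x₃, y₃) = (1.444, -1.4112) − 0.02·(17.328, -11.2896) = (1.09744, -1.185408)
(x₄, y₄) = (1.09744, -1.185408) − 0.02·(13.16928, -9.483264) = (0.8340544, -0.99574272)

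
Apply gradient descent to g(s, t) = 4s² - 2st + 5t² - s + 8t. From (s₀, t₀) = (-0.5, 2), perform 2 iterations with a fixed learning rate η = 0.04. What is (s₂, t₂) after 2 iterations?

(0.012, 0.1728)

∇g = (8s - 2t - 1, -2s + 10t + 8)
Step 1: at (-0.5, 2), ∇g = (-9, 29) → (-0.5, 2) − 0.04·(-9, 29) = (-0.14, 0.84)
Step 2: at (-0.14, 0.84), ∇g = (-3.8, 16.68) → (-0.14, 0.84) − 0.04·(-3.8, 16.68) = (0.012, 0.1728)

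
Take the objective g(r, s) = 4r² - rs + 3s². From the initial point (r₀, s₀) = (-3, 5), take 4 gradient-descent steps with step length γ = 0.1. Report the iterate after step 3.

(0.097, 0.283)

∇g = (8r - s, -r + 6s)
(r₁, s₁) = (-3, 5) − 0.1·(-29, 33) = (-0.1, 1.7)
(r₂, s₂) = (-0.1, 1.7) − 0.1·(-2.5, 10.3) = (0.15, 0.67)
(r₃, s₃) = (0.15, 0.67) − 0.1·(0.53, 3.87) = (0.097, 0.283)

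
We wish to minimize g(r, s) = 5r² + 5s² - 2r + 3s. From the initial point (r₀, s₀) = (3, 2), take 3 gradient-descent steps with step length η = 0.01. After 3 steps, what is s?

1.3767

∇g = (10r - 2, 10s + 3)
(r₁, s₁) = (3, 2) − 0.01·(28, 23) = (2.72, 1.77)
(r₂, s₂) = (2.72, 1.77) − 0.01·(25.2, 20.7) = (2.468, 1.563)
(r₃, s₃) = (2.468, 1.563) − 0.01·(22.68, 18.63) = (2.2412, 1.3767)
s = 1.3767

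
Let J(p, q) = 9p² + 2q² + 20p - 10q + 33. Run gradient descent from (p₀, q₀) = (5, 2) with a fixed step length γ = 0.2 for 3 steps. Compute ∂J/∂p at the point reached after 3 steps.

-1933.36

∇J = (18p + 20, 4q - 10)
Step 1: at (5, 2), ∇J = (110, -2) → (5, 2) − 0.2·(110, -2) = (-17, 2.4)
Step 2: at (-17, 2.4), ∇J = (-286, -0.4) → (-17, 2.4) − 0.2·(-286, -0.4) = (40.2, 2.48)
Step 3: at (40.2, 2.48), ∇J = (743.6, -0.08) → (40.2, 2.48) − 0.2·(743.6, -0.08) = (-108.52, 2.496)
∂J/∂p at (-108.52, 2.496) = -1933.36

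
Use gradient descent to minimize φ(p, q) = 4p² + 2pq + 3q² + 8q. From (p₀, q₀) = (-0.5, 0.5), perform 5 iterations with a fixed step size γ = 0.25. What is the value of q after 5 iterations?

∇φ = (8p + 2q, 2p + 6q + 8)
Step 1: at (-0.5, 0.5), ∇φ = (-3, 10) → (-0.5, 0.5) − 0.25·(-3, 10) = (0.25, -2)
Step 2: at (0.25, -2), ∇φ = (-2, -3.5) → (0.25, -2) − 0.25·(-2, -3.5) = (0.75, -1.125)
Step 3: at (0.75, -1.125), ∇φ = (3.75, 2.75) → (0.75, -1.125) − 0.25·(3.75, 2.75) = (-0.1875, -1.8125)
Step 4: at (-0.1875, -1.8125), ∇φ = (-5.125, -3.25) → (-0.1875, -1.8125) − 0.25·(-5.125, -3.25) = (1.09375, -1)
Step 5: at (1.09375, -1), ∇φ = (6.75, 4.1875) → (1.09375, -1) − 0.25·(6.75, 4.1875) = (-0.59375, -2.046875)
q = -2.046875

-2.046875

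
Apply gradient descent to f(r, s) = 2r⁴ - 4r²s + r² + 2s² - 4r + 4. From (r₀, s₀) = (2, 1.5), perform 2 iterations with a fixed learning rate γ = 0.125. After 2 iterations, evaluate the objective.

∇f = (8r³ - 8rs + 2r - 4, -4r² + 4s)
(r₁, s₁) = (2, 1.5) − 0.125·(40, -10) = (-3, 2.75)
(r₂, s₂) = (-3, 2.75) − 0.125·(-160, -25) = (17, 5.875)
f(17, 5.875) = 160544.53125

160544.53125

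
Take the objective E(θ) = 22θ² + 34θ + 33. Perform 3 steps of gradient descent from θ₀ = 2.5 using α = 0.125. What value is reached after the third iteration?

-299

E′(θ) = 44θ + 34
θ₁ = 2.5 − 0.125·144 = -15.5
θ₂ = -15.5 − 0.125·(-648) = 65.5
θ₃ = 65.5 − 0.125·2916 = -299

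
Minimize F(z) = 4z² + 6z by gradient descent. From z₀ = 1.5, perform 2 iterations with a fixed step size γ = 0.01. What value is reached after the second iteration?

F′(z) = 8z + 6
Step 1: F′(1.5) = 18; z₁ = 1.5 − 0.01·18 = 1.32
Step 2: F′(1.32) = 16.56; z₂ = 1.32 − 0.01·16.56 = 1.1544

1.1544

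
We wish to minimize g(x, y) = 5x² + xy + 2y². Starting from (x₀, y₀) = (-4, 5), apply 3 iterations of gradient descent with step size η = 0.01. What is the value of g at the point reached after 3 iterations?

∇g = (10x + y, x + 4y)
(x₁, y₁) = (-4, 5) − 0.01·(-35, 16) = (-3.65, 4.84)
(x₂, y₂) = (-3.65, 4.84) − 0.01·(-31.66, 15.71) = (-3.3334, 4.6829)
(x₃, y₃) = (-3.3334, 4.6829) − 0.01·(-28.6511, 15.3982) = (-3.046889, 4.528918)
g(-3.046889, 4.528918) = 73.640748956951

73.640748956951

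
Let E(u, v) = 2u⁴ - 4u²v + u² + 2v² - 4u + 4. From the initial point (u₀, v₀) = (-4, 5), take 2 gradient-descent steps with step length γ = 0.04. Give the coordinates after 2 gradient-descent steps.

(-344.10816512, 23.520576)

∇E = (8u³ - 8uv + 2u - 4, -4u² + 4v)
Step 1: at (-4, 5), ∇E = (-364, -44) → (-4, 5) − 0.04·(-364, -44) = (10.56, 6.76)
Step 2: at (10.56, 6.76), ∇E = (8866.704128, -419.0144) → (10.56, 6.76) − 0.04·(8866.704128, -419.0144) = (-344.10816512, 23.520576)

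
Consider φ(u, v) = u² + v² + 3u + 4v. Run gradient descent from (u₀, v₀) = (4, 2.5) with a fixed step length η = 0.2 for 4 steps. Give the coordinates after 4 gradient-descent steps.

(-0.7872, -1.4168)

∇φ = (2u + 3, 2v + 4)
Step 1: at (4, 2.5), ∇φ = (11, 9) → (4, 2.5) − 0.2·(11, 9) = (1.8, 0.7)
Step 2: at (1.8, 0.7), ∇φ = (6.6, 5.4) → (1.8, 0.7) − 0.2·(6.6, 5.4) = (0.48, -0.38)
Step 3: at (0.48, -0.38), ∇φ = (3.96, 3.24) → (0.48, -0.38) − 0.2·(3.96, 3.24) = (-0.312, -1.028)
Step 4: at (-0.312, -1.028), ∇φ = (2.376, 1.944) → (-0.312, -1.028) − 0.2·(2.376, 1.944) = (-0.7872, -1.4168)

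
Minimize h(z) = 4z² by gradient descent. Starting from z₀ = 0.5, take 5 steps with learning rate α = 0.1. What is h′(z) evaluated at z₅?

0.00128

h′(z) = 8z
Step 1: h′(0.5) = 4; z₁ = 0.5 − 0.1·4 = 0.1
Step 2: h′(0.1) = 0.8; z₂ = 0.1 − 0.1·0.8 = 0.02
Step 3: h′(0.02) = 0.16; z₃ = 0.02 − 0.1·0.16 = 0.004
Step 4: h′(0.004) = 0.032; z₄ = 0.004 − 0.1·0.032 = 0.0008
Step 5: h′(0.0008) = 0.0064; z₅ = 0.0008 − 0.1·0.0064 = 0.00016
h′(z) at (0.00016) = 0.00128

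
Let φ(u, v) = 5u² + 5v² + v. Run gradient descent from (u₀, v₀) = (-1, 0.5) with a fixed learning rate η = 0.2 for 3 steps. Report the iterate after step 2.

(-1, 0.5)

∇φ = (10u, 10v + 1)
Step 1: at (-1, 0.5), ∇φ = (-10, 6) → (-1, 0.5) − 0.2·(-10, 6) = (1, -0.7)
Step 2: at (1, -0.7), ∇φ = (10, -6) → (1, -0.7) − 0.2·(10, -6) = (-1, 0.5)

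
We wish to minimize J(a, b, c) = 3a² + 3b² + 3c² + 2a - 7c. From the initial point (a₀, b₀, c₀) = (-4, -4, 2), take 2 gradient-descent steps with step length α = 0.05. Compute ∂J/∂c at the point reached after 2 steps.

2.45

∇J = (6a + 2, 6b, 6c - 7)
(a₁, b₁, c₁) = (-4, -4, 2) − 0.05·(-22, -24, 5) = (-2.9, -2.8, 1.75)
(a₂, b₂, c₂) = (-2.9, -2.8, 1.75) − 0.05·(-15.4, -16.8, 3.5) = (-2.13, -1.96, 1.575)
∂J/∂c at (-2.13, -1.96, 1.575) = 2.45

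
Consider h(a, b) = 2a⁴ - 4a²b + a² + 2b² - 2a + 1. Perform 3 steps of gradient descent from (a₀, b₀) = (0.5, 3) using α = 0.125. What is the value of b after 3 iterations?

5.90625

∇h = (8a³ - 8ab + 2a - 2, -4a² + 4b)
Step 1: at (0.5, 3), ∇h = (-12, 11) → (0.5, 3) − 0.125·(-12, 11) = (2, 1.625)
Step 2: at (2, 1.625), ∇h = (40, -9.5) → (2, 1.625) − 0.125·(40, -9.5) = (-3, 2.8125)
Step 3: at (-3, 2.8125), ∇h = (-156.5, -24.75) → (-3, 2.8125) − 0.125·(-156.5, -24.75) = (16.5625, 5.90625)
b = 5.90625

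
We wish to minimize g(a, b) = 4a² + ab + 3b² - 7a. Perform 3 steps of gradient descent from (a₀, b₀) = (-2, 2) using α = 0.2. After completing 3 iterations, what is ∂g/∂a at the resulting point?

4.592

∇g = (8a + b - 7, a + 6b)
(a₁, b₁) = (-2, 2) − 0.2·(-21, 10) = (2.2, 0)
(a₂, b₂) = (2.2, 0) − 0.2·(10.6, 2.2) = (0.08, -0.44)
(a₃, b₃) = (0.08, -0.44) − 0.2·(-6.8, -2.56) = (1.44, 0.072)
∂g/∂a at (1.44, 0.072) = 4.592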